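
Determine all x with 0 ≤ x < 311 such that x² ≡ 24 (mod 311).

Since 311 ≡ 3 (mod 4), a square root of 24 is 24^((311+1)/4) = 24^78 mod 311.
Repeated squaring: 24^2≡265, 24^4≡250, 24^8≡300, 24^16≡121, 24^32≡24, 24^64≡265 (mod 311).
24^78 = 24^(64+8+4+2) ≡ 121 (mod 311).
Check: 121² = 14641 ≡ 24 (mod 311). The two roots are 121 and 190.

121, 190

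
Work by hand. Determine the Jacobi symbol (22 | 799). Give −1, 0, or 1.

Pull out 2: since 799 ≡ 7 (mod 8), (2/799) = +1.
Reciprocity: 11 ≡ 3 and 799 ≡ 3 (mod 4), so (11/799) = −(799/11).
Reduce top mod 11: now compute (7/11).
Reciprocity: 7 ≡ 3 and 11 ≡ 3 (mod 4), so (7/11) = −(11/7).
Reduce top mod 7: now compute (4/7).
Pull out 2^2: since 7 ≡ 7 (mod 8), (2/7) = +1, so (2/7)^2 = +1.
Reached (1/7) = 1. Collecting the sign flips along the way, the symbol is +1.

1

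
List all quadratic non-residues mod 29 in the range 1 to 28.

2, 3, 8, 10, 11, 12, 14, 15, 17, 18, 19, 21, 26, 27

Square k = 1,…,14 (k and 29−k give the same square):
1²=1, 2²=4, 3²=9, 4²=16, 5²=25, 6²≡7, 7²≡20, 8²≡6, 9²≡23, 10²≡13, 11²≡5, 12²≡28, 13²≡24, 14²≡22 (mod 29).
The residues are {1, 4, 5, 6, 7, 9, 13, 16, 20, 22, 23, 24, 25, 28}; the non-residues are the remaining 14 nonzero classes.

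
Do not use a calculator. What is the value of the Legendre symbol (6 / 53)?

Euler's criterion: (6/53) ≡ 6^26 (mod 53).
6^2 ≡ 36 (mod 53)
6^4 ≡ 24 (mod 53)
6^8 ≡ 46 (mod 53)
6^16 ≡ 49 (mod 53)
6^26 = 6^(16+8+2) ≡ 1 (mod 53).
Result is 1, so (6/53) = 1.

1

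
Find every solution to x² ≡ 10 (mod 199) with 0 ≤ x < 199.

Since 199 ≡ 3 (mod 4), a square root of 10 is 10^((199+1)/4) = 10^50 mod 199.
Repeated squaring: 10^2≡100, 10^4≡50, 10^8≡112, 10^16≡7, 10^32≡49 (mod 199).
10^50 = 10^(32+16+2) ≡ 72 (mod 199).
Check: 72² = 5184 ≡ 10 (mod 199). The two roots are 72 and 127.

72, 127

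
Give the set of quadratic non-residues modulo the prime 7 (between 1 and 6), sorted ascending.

3,5,6

Square k = 1,…,3 (k and 7−k give the same square):
1²=1, 2²=4, 3²≡2 (mod 7).
The residues are {1, 2, 4}; the non-residues are the remaining 3 nonzero classes.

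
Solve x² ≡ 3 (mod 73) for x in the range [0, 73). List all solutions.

73 ≡ 1 (mod 4), so we find a root by search.
Trying successive values, 21² = 441 ≡ 3 (mod 73). The other root is 73 − 21 = 52.

21, 52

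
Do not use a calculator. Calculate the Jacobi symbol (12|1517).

Pull out 2^2: since 1517 ≡ 5 (mod 8), (2/1517) = -1, so (2/1517)^2 = +1.
Reciprocity: 3 ≡ 3 and 1517 ≡ 1 (mod 4), so (3/1517) = +(1517/3).
Reduce top mod 3: now compute (2/3).
Pull out 2: since 3 ≡ 3 (mod 8), (2/3) = -1.
Reached (1/3) = 1. Collecting the sign flips along the way, the symbol is -1.

-1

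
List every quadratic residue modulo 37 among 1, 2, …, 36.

1,3,4,7,9,10,11,12,16,21,25,26,27,28,30,33,34,36

Square k = 1,…,18 (k and 37−k give the same square):
1²=1, 2²=4, 3²=9, 4²=16, 5²=25, 6²=36, 7²≡12, 8²≡27, 9²≡7, 10²≡26, 11²≡10, 12²≡33, 13²≡21, 14²≡11, 15²≡3, 16²≡34, 17²≡30, 18²≡28 (mod 37).
So the quadratic residues mod 37 are {1, 3, 4, 7, 9, 10, 11, 12, 16, 21, 25, 26, 27, 28, 30, 33, 34, 36}.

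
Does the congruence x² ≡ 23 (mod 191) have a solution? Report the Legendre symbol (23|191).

Euler's criterion: (23/191) ≡ 23^95 (mod 191).
23^2 ≡ 147 (mod 191)
23^4 ≡ 26 (mod 191)
23^8 ≡ 103 (mod 191)
23^16 ≡ 104 (mod 191)
23^32 ≡ 120 (mod 191)
23^64 ≡ 75 (mod 191)
23^95 = 23^(64+16+8+4+2+1) ≡ 1 (mod 191).
Result is 1, so (23/191) = 1.

1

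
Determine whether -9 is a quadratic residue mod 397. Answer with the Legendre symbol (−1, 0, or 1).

1

First reduce: -9 ≡ 388 (mod 397).
Pull out 2^2: since 397 ≡ 5 (mod 8), (2/397) = -1, so (2/397)^2 = +1.
Reciprocity: 97 ≡ 1 and 397 ≡ 1 (mod 4), so (97/397) = +(397/97).
Reduce top mod 97: now compute (9/97).
Reciprocity: 9 ≡ 1 and 97 ≡ 1 (mod 4), so (9/97) = +(97/9).
Reduce top mod 9: now compute (7/9).
Reciprocity: 7 ≡ 3 and 9 ≡ 1 (mod 4), so (7/9) = +(9/7).
Reduce top mod 7: now compute (2/7).
Pull out 2: since 7 ≡ 7 (mod 8), (2/7) = +1.
Reached (1/7) = 1. Collecting the sign flips along the way, the symbol is +1.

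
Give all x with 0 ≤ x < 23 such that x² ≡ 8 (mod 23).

10, 13

Since 23 ≡ 3 (mod 4), a square root of 8 is 8^((23+1)/4) = 8^6 mod 23.
Repeated squaring: 8^2≡18, 8^4≡2 (mod 23).
8^6 = 8^(4+2) ≡ 13 (mod 23).
Check: 13² = 169 ≡ 8 (mod 23). The two roots are 10 and 13.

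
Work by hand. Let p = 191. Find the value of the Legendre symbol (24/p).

Euler's criterion: (24/191) ≡ 24^95 (mod 191).
24^2 ≡ 3 (mod 191)
24^4 ≡ 9 (mod 191)
24^8 ≡ 81 (mod 191)
24^16 ≡ 67 (mod 191)
24^32 ≡ 96 (mod 191)
24^64 ≡ 48 (mod 191)
24^95 = 24^(64+16+8+4+2+1) ≡ 1 (mod 191).
Result is 1, so (24/191) = 1.

1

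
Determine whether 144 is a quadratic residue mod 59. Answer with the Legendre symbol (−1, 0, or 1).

First reduce: 144 ≡ 26 (mod 59).
Pull out 2: since 59 ≡ 3 (mod 8), (2/59) = -1.
Reciprocity: 13 ≡ 1 and 59 ≡ 3 (mod 4), so (13/59) = +(59/13).
Reduce top mod 13: now compute (7/13).
Reciprocity: 7 ≡ 3 and 13 ≡ 1 (mod 4), so (7/13) = +(13/7).
Reduce top mod 7: now compute (6/7).
Pull out 2: since 7 ≡ 7 (mod 8), (2/7) = +1.
Reciprocity: 3 ≡ 3 and 7 ≡ 3 (mod 4), so (3/7) = −(7/3).
Reduce top mod 3: now compute (1/3).
Reached (1/3) = 1. Collecting the sign flips along the way, the symbol is +1.

1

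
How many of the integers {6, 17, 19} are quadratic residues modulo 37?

(6/37) = -1 → non-residue.
(17/37) = -1 → non-residue.
(19/37) = -1 → non-residue.
Total quadratic residues among the 3: 0.

0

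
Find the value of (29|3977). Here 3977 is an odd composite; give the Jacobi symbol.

1

Reciprocity: 29 ≡ 1 and 3977 ≡ 1 (mod 4), so (29/3977) = +(3977/29).
Reduce top mod 29: now compute (4/29).
Pull out 2^2: since 29 ≡ 5 (mod 8), (2/29) = -1, so (2/29)^2 = +1.
Reached (1/29) = 1. Collecting the sign flips along the way, the symbol is +1.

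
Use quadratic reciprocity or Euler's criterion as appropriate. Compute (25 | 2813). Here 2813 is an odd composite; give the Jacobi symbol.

1

Reciprocity: 25 ≡ 1 and 2813 ≡ 1 (mod 4), so (25/2813) = +(2813/25).
Reduce top mod 25: now compute (13/25).
Reciprocity: 13 ≡ 1 and 25 ≡ 1 (mod 4), so (13/25) = +(25/13).
Reduce top mod 13: now compute (12/13).
Pull out 2^2: since 13 ≡ 5 (mod 8), (2/13) = -1, so (2/13)^2 = +1.
Reciprocity: 3 ≡ 3 and 13 ≡ 1 (mod 4), so (3/13) = +(13/3).
Reduce top mod 3: now compute (1/3).
Reached (1/3) = 1. Collecting the sign flips along the way, the symbol is +1.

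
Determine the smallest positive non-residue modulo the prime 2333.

2

(2/2333) = −1, so 2 is the smallest positive non-residue mod 2333.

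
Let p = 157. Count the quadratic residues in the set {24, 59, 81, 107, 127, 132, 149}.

(24/157) = -1 → non-residue.
(59/157) = -1 → non-residue.
(81/157) = +1 → QR.
(107/157) = -1 → non-residue.
(127/157) = +1 → QR.
(132/157) = +1 → QR.
(149/157) = -1 → non-residue.
Total quadratic residues among the 7: 3.

3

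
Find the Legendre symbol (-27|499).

First reduce: -27 ≡ 472 (mod 499).
Pull out 2^3: since 499 ≡ 3 (mod 8), (2/499) = -1, so (2/499)^3 = -1.
Reciprocity: 59 ≡ 3 and 499 ≡ 3 (mod 4), so (59/499) = −(499/59).
Reduce top mod 59: now compute (27/59).
Reciprocity: 27 ≡ 3 and 59 ≡ 3 (mod 4), so (27/59) = −(59/27).
Reduce top mod 27: now compute (5/27).
Reciprocity: 5 ≡ 1 and 27 ≡ 3 (mod 4), so (5/27) = +(27/5).
Reduce top mod 5: now compute (2/5).
Pull out 2: since 5 ≡ 5 (mod 8), (2/5) = -1.
Reached (1/5) = 1. Collecting the sign flips along the way, the symbol is +1.

1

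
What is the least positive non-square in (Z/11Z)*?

(2/11) = −1, so 2 is the smallest positive non-residue mod 11.

2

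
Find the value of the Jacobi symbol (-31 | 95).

First reduce: -31 ≡ 64 (mod 95).
Pull out 2^6: since 95 ≡ 7 (mod 8), (2/95) = +1, so (2/95)^6 = +1.
Reached (1/95) = 1. Collecting the sign flips along the way, the symbol is +1.

1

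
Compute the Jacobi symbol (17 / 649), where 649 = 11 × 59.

-1

Reciprocity: 17 ≡ 1 and 649 ≡ 1 (mod 4), so (17/649) = +(649/17).
Reduce top mod 17: now compute (3/17).
Reciprocity: 3 ≡ 3 and 17 ≡ 1 (mod 4), so (3/17) = +(17/3).
Reduce top mod 3: now compute (2/3).
Pull out 2: since 3 ≡ 3 (mod 8), (2/3) = -1.
Reached (1/3) = 1. Collecting the sign flips along the way, the symbol is -1.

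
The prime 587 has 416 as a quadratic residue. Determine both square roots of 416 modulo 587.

Since 587 ≡ 3 (mod 4), a square root of 416 is 416^((587+1)/4) = 416^147 mod 587.
Repeated squaring: 416^2≡478, 416^4≡141, 416^8≡510, 416^16≡59, 416^32≡546, 416^64≡507, 416^128≡530 (mod 587).
416^147 = 416^(128+16+2+1) ≡ 425 (mod 587).
Check: 425² = 180625 ≡ 416 (mod 587). The two roots are 162 and 425.

162, 425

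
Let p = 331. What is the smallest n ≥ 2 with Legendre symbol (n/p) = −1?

2

(2/331) = −1, so 2 is the smallest positive non-residue mod 331.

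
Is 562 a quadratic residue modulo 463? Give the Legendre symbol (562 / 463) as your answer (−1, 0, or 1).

-1

Euler's criterion: (562/463) ≡ 99^231 (mod 463).
99^2 ≡ 78 (mod 463)
99^4 ≡ 65 (mod 463)
99^8 ≡ 58 (mod 463)
99^16 ≡ 123 (mod 463)
99^32 ≡ 313 (mod 463)
99^64 ≡ 276 (mod 463)
99^128 ≡ 244 (mod 463)
99^231 = 99^(128+64+32+4+2+1) ≡ 462 (mod 463).
Result is 462 ≡ −1, so (562/463) = −1.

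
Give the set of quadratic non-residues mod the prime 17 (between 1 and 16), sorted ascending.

3,5,6,7,10,11,12,14

Square k = 1,…,8 (k and 17−k give the same square):
1²=1, 2²=4, 3²=9, 4²=16, 5²≡8, 6²≡2, 7²≡15, 8²≡13 (mod 17).
The residues are {1, 2, 4, 8, 9, 13, 15, 16}; the non-residues are the remaining 8 nonzero classes.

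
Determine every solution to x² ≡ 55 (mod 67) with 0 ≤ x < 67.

Since 67 ≡ 3 (mod 4), a square root of 55 is 55^((67+1)/4) = 55^17 mod 67.
Repeated squaring: 55^2≡10, 55^4≡33, 55^8≡17, 55^16≡21 (mod 67).
55^17 = 55^(16+1) ≡ 16 (mod 67).
Check: 16² = 256 ≡ 55 (mod 67). The two roots are 16 and 51.

16, 51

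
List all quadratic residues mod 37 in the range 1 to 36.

Square k = 1,…,18 (k and 37−k give the same square):
1²=1, 2²=4, 3²=9, 4²=16, 5²=25, 6²=36, 7²≡12, 8²≡27, 9²≡7, 10²≡26, 11²≡10, 12²≡33, 13²≡21, 14²≡11, 15²≡3, 16²≡34, 17²≡30, 18²≡28 (mod 37).
So the quadratic residues mod 37 are {1, 3, 4, 7, 9, 10, 11, 12, 16, 21, 25, 26, 27, 28, 30, 33, 34, 36}.

1, 3, 4, 7, 9, 10, 11, 12, 16, 21, 25, 26, 27, 28, 30, 33, 34, 36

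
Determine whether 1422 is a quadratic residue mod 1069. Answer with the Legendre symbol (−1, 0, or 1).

First reduce: 1422 ≡ 353 (mod 1069).
Reciprocity: 353 ≡ 1 and 1069 ≡ 1 (mod 4), so (353/1069) = +(1069/353).
Reduce top mod 353: now compute (10/353).
Pull out 2: since 353 ≡ 1 (mod 8), (2/353) = +1.
Reciprocity: 5 ≡ 1 and 353 ≡ 1 (mod 4), so (5/353) = +(353/5).
Reduce top mod 5: now compute (3/5).
Reciprocity: 3 ≡ 3 and 5 ≡ 1 (mod 4), so (3/5) = +(5/3).
Reduce top mod 3: now compute (2/3).
Pull out 2: since 3 ≡ 3 (mod 8), (2/3) = -1.
Reached (1/3) = 1. Collecting the sign flips along the way, the symbol is -1.

-1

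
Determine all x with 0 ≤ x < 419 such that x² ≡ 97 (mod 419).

Since 419 ≡ 3 (mod 4), a square root of 97 is 97^((419+1)/4) = 97^105 mod 419.
Repeated squaring: 97^2≡191, 97^4≡28, 97^8≡365, 97^16≡402, 97^32≡289, 97^64≡140 (mod 419).
97^105 = 97^(64+32+8+1) ≡ 301 (mod 419).
Check: 301² = 90601 ≡ 97 (mod 419). The two roots are 118 and 301.

118, 301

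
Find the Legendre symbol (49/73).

1

Euler's criterion: (49/73) ≡ 49^36 (mod 73).
49^2 ≡ 65 (mod 73)
49^4 ≡ 64 (mod 73)
49^8 ≡ 8 (mod 73)
49^16 ≡ 64 (mod 73)
49^32 ≡ 8 (mod 73)
49^36 = 49^(32+4) ≡ 1 (mod 73).
Result is 1, so (49/73) = 1.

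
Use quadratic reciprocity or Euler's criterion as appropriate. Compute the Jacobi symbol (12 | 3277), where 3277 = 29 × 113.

1

Pull out 2^2: since 3277 ≡ 5 (mod 8), (2/3277) = -1, so (2/3277)^2 = +1.
Reciprocity: 3 ≡ 3 and 3277 ≡ 1 (mod 4), so (3/3277) = +(3277/3).
Reduce top mod 3: now compute (1/3).
Reached (1/3) = 1. Collecting the sign flips along the way, the symbol is +1.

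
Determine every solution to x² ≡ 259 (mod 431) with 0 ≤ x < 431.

82, 349

Since 431 ≡ 3 (mod 4), a square root of 259 is 259^((431+1)/4) = 259^108 mod 431.
Repeated squaring: 259^2≡276, 259^4≡320, 259^8≡253, 259^16≡221, 259^32≡138, 259^64≡80 (mod 431).
259^108 = 259^(64+32+8+4) ≡ 82 (mod 431).
Check: 82² = 6724 ≡ 259 (mod 431). The two roots are 82 and 349.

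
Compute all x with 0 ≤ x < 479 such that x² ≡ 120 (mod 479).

239, 240

Since 479 ≡ 3 (mod 4), a square root of 120 is 120^((479+1)/4) = 120^120 mod 479.
Repeated squaring: 120^2≡30, 120^4≡421, 120^8≡11, 120^16≡121, 120^32≡271, 120^64≡154 (mod 479).
120^120 = 120^(64+32+16+8) ≡ 240 (mod 479).
Check: 240² = 57600 ≡ 120 (mod 479). The two roots are 239 and 240.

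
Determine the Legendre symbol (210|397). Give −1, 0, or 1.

Euler's criterion: (210/397) ≡ 210^198 (mod 397).
210^2 ≡ 33 (mod 397)
210^4 ≡ 295 (mod 397)
210^8 ≡ 82 (mod 397)
210^16 ≡ 372 (mod 397)
210^32 ≡ 228 (mod 397)
210^64 ≡ 374 (mod 397)
210^128 ≡ 132 (mod 397)
210^198 = 210^(128+64+4+2) ≡ 396 (mod 397).
Result is 396 ≡ −1, so (210/397) = −1.

-1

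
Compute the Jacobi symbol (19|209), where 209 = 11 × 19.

Reciprocity: 19 ≡ 3 and 209 ≡ 1 (mod 4), so (19/209) = +(209/19).
Reduce top mod 19: now compute (0/19).
Top reduces to 0: gcd > 1, so the symbol is 0.

0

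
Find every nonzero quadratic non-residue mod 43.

Square k = 1,…,21 (k and 43−k give the same square):
1²=1, 2²=4, 3²=9, 4²=16, 5²=25, 6²=36, 7²≡6, 8²≡21, 9²≡38, 10²≡14, 11²≡35, 12²≡15, 13²≡40, 14²≡24, 15²≡10, 16²≡41, 17²≡31, 18²≡23, 19²≡17, 20²≡13, 21²≡11 (mod 43).
The residues are {1, 4, 6, 9, 10, 11, 13, 14, 15, 16, 17, 21, 23, 24, 25, 31, 35, 36, 38, 40, 41}; the non-residues are the remaining 21 nonzero classes.

2 3 5 7 8 12 18 19 20 22 26 27 28 29 30 32 33 34 37 39 42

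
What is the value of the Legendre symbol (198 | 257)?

1

Euler's criterion: (198/257) ≡ 198^128 (mod 257).
198^2 ≡ 140 (mod 257)
198^4 ≡ 68 (mod 257)
198^8 ≡ 255 (mod 257)
198^16 ≡ 4 (mod 257)
198^32 ≡ 16 (mod 257)
198^64 ≡ 256 (mod 257)
198^128 ≡ 1 (mod 257)
198^128 = 198^(128) ≡ 1 (mod 257).
Result is 1, so (198/257) = 1.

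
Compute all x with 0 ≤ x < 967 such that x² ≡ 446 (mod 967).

406, 561

Since 967 ≡ 3 (mod 4), a square root of 446 is 446^((967+1)/4) = 446^242 mod 967.
Repeated squaring: 446^2≡681, 446^4≡568, 446^8≡613, 446^16≡573, 446^32≡516, 446^64≡331, 446^128≡290 (mod 967).
446^242 = 446^(128+64+32+16+2) ≡ 406 (mod 967).
Check: 406² = 164836 ≡ 446 (mod 967). The two roots are 406 and 561.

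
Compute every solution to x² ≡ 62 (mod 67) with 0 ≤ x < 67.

14, 53

Since 67 ≡ 3 (mod 4), a square root of 62 is 62^((67+1)/4) = 62^17 mod 67.
Repeated squaring: 62^2≡25, 62^4≡22, 62^8≡15, 62^16≡24 (mod 67).
62^17 = 62^(16+1) ≡ 14 (mod 67).
Check: 14² = 196 ≡ 62 (mod 67). The two roots are 14 and 53.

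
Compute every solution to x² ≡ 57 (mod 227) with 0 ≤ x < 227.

Since 227 ≡ 3 (mod 4), a square root of 57 is 57^((227+1)/4) = 57^57 mod 227.
Repeated squaring: 57^2≡71, 57^4≡47, 57^8≡166, 57^16≡89, 57^32≡203 (mod 227).
57^57 = 57^(32+16+8+1) ≡ 113 (mod 227).
Check: 113² = 12769 ≡ 57 (mod 227). The two roots are 113 and 114.

113, 114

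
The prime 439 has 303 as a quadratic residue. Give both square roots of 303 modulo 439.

Since 439 ≡ 3 (mod 4), a square root of 303 is 303^((439+1)/4) = 303^110 mod 439.
Repeated squaring: 303^2≡58, 303^4≡291, 303^8≡393, 303^16≡360, 303^32≡95, 303^64≡245 (mod 439).
303^110 = 303^(64+32+8+4+2) ≡ 307 (mod 439).
Check: 307² = 94249 ≡ 303 (mod 439). The two roots are 132 and 307.

132, 307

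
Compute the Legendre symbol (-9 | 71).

Euler's criterion: (-9/71) ≡ 62^35 (mod 71).
62^2 ≡ 10 (mod 71)
62^4 ≡ 29 (mod 71)
62^8 ≡ 60 (mod 71)
62^16 ≡ 50 (mod 71)
62^32 ≡ 15 (mod 71)
62^35 = 62^(32+2+1) ≡ 70 (mod 71).
Result is 70 ≡ −1, so (-9/71) = −1.

-1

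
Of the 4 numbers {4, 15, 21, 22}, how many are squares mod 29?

2

(4/29) = +1 → QR.
(15/29) = -1 → non-residue.
(21/29) = -1 → non-residue.
(22/29) = +1 → QR.
Total quadratic residues among the 4: 2.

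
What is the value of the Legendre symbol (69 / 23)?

First reduce: 69 ≡ 0 (mod 23).
Top reduces to 0: gcd > 1, so the symbol is 0.

0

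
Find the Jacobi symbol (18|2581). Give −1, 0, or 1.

-1

Pull out 2: since 2581 ≡ 5 (mod 8), (2/2581) = -1.
Reciprocity: 9 ≡ 1 and 2581 ≡ 1 (mod 4), so (9/2581) = +(2581/9).
Reduce top mod 9: now compute (7/9).
Reciprocity: 7 ≡ 3 and 9 ≡ 1 (mod 4), so (7/9) = +(9/7).
Reduce top mod 7: now compute (2/7).
Pull out 2: since 7 ≡ 7 (mod 8), (2/7) = +1.
Reached (1/7) = 1. Collecting the sign flips along the way, the symbol is -1.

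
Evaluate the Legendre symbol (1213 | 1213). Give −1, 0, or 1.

0

First reduce: 1213 ≡ 0 (mod 1213).
Top reduces to 0: gcd > 1, so the symbol is 0.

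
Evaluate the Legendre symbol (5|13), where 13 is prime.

Reciprocity: 5 ≡ 1 and 13 ≡ 1 (mod 4), so (5/13) = +(13/5).
Reduce top mod 5: now compute (3/5).
Reciprocity: 3 ≡ 3 and 5 ≡ 1 (mod 4), so (3/5) = +(5/3).
Reduce top mod 3: now compute (2/3).
Pull out 2: since 3 ≡ 3 (mod 8), (2/3) = -1.
Reached (1/3) = 1. Collecting the sign flips along the way, the symbol is -1.

-1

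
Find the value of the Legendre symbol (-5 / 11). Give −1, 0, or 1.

-1

Euler's criterion: (-5/11) ≡ 6^5 (mod 11).
6^2 ≡ 3 (mod 11)
6^4 ≡ 9 (mod 11)
6^5 = 6^(4+1) ≡ 10 (mod 11).
Result is 10 ≡ −1, so (-5/11) = −1.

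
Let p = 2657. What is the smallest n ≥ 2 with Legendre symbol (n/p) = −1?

(2/2657) = +1, so 2 is a residue.
(3/2657) = −1, so 3 is the smallest positive non-residue mod 2657.

3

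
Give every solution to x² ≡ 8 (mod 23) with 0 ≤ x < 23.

Since 23 ≡ 3 (mod 4), a square root of 8 is 8^((23+1)/4) = 8^6 mod 23.
Repeated squaring: 8^2≡18, 8^4≡2 (mod 23).
8^6 = 8^(4+2) ≡ 13 (mod 23).
Check: 13² = 169 ≡ 8 (mod 23). The two roots are 10 and 13.

10, 13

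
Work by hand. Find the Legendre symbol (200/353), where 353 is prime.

1

Pull out 2^3: since 353 ≡ 1 (mod 8), (2/353) = +1, so (2/353)^3 = +1.
Reciprocity: 25 ≡ 1 and 353 ≡ 1 (mod 4), so (25/353) = +(353/25).
Reduce top mod 25: now compute (3/25).
Reciprocity: 3 ≡ 3 and 25 ≡ 1 (mod 4), so (3/25) = +(25/3).
Reduce top mod 3: now compute (1/3).
Reached (1/3) = 1. Collecting the sign flips along the way, the symbol is +1.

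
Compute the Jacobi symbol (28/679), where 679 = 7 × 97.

Pull out 2^2: since 679 ≡ 7 (mod 8), (2/679) = +1, so (2/679)^2 = +1.
Reciprocity: 7 ≡ 3 and 679 ≡ 3 (mod 4), so (7/679) = −(679/7).
Reduce top mod 7: now compute (0/7).
Top reduces to 0: gcd > 1, so the symbol is 0.

0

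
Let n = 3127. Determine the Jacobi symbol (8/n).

Pull out 2^3: since 3127 ≡ 7 (mod 8), (2/3127) = +1, so (2/3127)^3 = +1.
Reached (1/3127) = 1. Collecting the sign flips along the way, the symbol is +1.

1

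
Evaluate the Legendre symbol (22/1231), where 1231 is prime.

Pull out 2: since 1231 ≡ 7 (mod 8), (2/1231) = +1.
Reciprocity: 11 ≡ 3 and 1231 ≡ 3 (mod 4), so (11/1231) = −(1231/11).
Reduce top mod 11: now compute (10/11).
Pull out 2: since 11 ≡ 3 (mod 8), (2/11) = -1.
Reciprocity: 5 ≡ 1 and 11 ≡ 3 (mod 4), so (5/11) = +(11/5).
Reduce top mod 5: now compute (1/5).
Reached (1/5) = 1. Collecting the sign flips along the way, the symbol is +1.

1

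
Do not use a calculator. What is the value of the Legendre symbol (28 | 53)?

1

Pull out 2^2: since 53 ≡ 5 (mod 8), (2/53) = -1, so (2/53)^2 = +1.
Reciprocity: 7 ≡ 3 and 53 ≡ 1 (mod 4), so (7/53) = +(53/7).
Reduce top mod 7: now compute (4/7).
Pull out 2^2: since 7 ≡ 7 (mod 8), (2/7) = +1, so (2/7)^2 = +1.
Reached (1/7) = 1. Collecting the sign flips along the way, the symbol is +1.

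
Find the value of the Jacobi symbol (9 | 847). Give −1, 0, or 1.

1

Reciprocity: 9 ≡ 1 and 847 ≡ 3 (mod 4), so (9/847) = +(847/9).
Reduce top mod 9: now compute (1/9).
Reached (1/9) = 1. Collecting the sign flips along the way, the symbol is +1.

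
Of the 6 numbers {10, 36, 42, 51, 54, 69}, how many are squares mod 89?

4

(10/89) = +1 → QR.
(36/89) = +1 → QR.
(42/89) = +1 → QR.
(51/89) = -1 → non-residue.
(54/89) = -1 → non-residue.
(69/89) = +1 → QR.
Total quadratic residues among the 6: 4.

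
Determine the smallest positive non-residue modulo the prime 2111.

7

(2/2111) = +1, so 2 is a residue.
(3/2111) = +1, so 3 is a residue.
(4/2111) = +1, so 4 is a residue.
(5/2111) = +1, so 5 is a residue.
(6/2111) = +1, so 6 is a residue.
(7/2111) = −1, so 7 is the smallest positive non-residue mod 2111.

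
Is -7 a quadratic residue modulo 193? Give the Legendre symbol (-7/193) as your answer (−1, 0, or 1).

Euler's criterion: (-7/193) ≡ 186^96 (mod 193).
186^2 ≡ 49 (mod 193)
186^4 ≡ 85 (mod 193)
186^8 ≡ 84 (mod 193)
186^16 ≡ 108 (mod 193)
186^32 ≡ 84 (mod 193)
186^64 ≡ 108 (mod 193)
186^96 = 186^(64+32) ≡ 1 (mod 193).
Result is 1, so (-7/193) = 1.

1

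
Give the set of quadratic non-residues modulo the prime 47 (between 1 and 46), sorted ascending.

5, 10, 11, 13, 15, 19, 20, 22, 23, 26, 29, 30, 31, 33, 35, 38, 39, 40, 41, 43, 44, 45, 46

Square k = 1,…,23 (k and 47−k give the same square):
1²=1, 2²=4, 3²=9, 4²=16, 5²=25, 6²=36, 7²≡2, 8²≡17, 9²≡34, 10²≡6, 11²≡27, 12²≡3, 13²≡28, 14²≡8, 15²≡37, 16²≡21, 17²≡7, 18²≡42, 19²≡32, 20²≡24, 21²≡18, 22²≡14, 23²≡12 (mod 47).
The residues are {1, 2, 3, 4, 6, 7, 8, 9, 12, 14, 16, 17, 18, 21, 24, 25, 27, 28, 32, 34, 36, 37, 42}; the non-residues are the remaining 23 nonzero classes.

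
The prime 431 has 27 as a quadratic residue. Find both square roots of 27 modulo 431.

108, 323

Since 431 ≡ 3 (mod 4), a square root of 27 is 27^((431+1)/4) = 27^108 mod 431.
Repeated squaring: 27^2≡298, 27^4≡18, 27^8≡324, 27^16≡243, 27^32≡2, 27^64≡4 (mod 431).
27^108 = 27^(64+32+8+4) ≡ 108 (mod 431).
Check: 108² = 11664 ≡ 27 (mod 431). The two roots are 108 and 323.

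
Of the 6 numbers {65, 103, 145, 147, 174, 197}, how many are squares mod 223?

2

(65/223) = +1 → QR.
(103/223) = -1 → non-residue.
(145/223) = -1 → non-residue.
(147/223) = -1 → non-residue.
(174/223) = -1 → non-residue.
(197/223) = +1 → QR.
Total quadratic residues among the 6: 2.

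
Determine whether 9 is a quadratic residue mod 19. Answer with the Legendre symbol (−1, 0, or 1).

1

Euler's criterion: (9/19) ≡ 9^9 (mod 19).
9^2 ≡ 5 (mod 19)
9^4 ≡ 6 (mod 19)
9^8 ≡ 17 (mod 19)
9^9 = 9^(8+1) ≡ 1 (mod 19).
Result is 1, so (9/19) = 1.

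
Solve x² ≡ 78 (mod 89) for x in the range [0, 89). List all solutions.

89 ≡ 1 (mod 4), so we find a root by search.
Trying successive values, 16² = 256 ≡ 78 (mod 89). The other root is 89 − 16 = 73.

16, 73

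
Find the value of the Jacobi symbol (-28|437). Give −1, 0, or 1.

First reduce: -28 ≡ 409 (mod 437).
Reciprocity: 409 ≡ 1 and 437 ≡ 1 (mod 4), so (409/437) = +(437/409).
Reduce top mod 409: now compute (28/409).
Pull out 2^2: since 409 ≡ 1 (mod 8), (2/409) = +1, so (2/409)^2 = +1.
Reciprocity: 7 ≡ 3 and 409 ≡ 1 (mod 4), so (7/409) = +(409/7).
Reduce top mod 7: now compute (3/7).
Reciprocity: 3 ≡ 3 and 7 ≡ 3 (mod 4), so (3/7) = −(7/3).
Reduce top mod 3: now compute (1/3).
Reached (1/3) = 1. Collecting the sign flips along the way, the symbol is -1.

-1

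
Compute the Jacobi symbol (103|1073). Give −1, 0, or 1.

Reciprocity: 103 ≡ 3 and 1073 ≡ 1 (mod 4), so (103/1073) = +(1073/103).
Reduce top mod 103: now compute (43/103).
Reciprocity: 43 ≡ 3 and 103 ≡ 3 (mod 4), so (43/103) = −(103/43).
Reduce top mod 43: now compute (17/43).
Reciprocity: 17 ≡ 1 and 43 ≡ 3 (mod 4), so (17/43) = +(43/17).
Reduce top mod 17: now compute (9/17).
Reciprocity: 9 ≡ 1 and 17 ≡ 1 (mod 4), so (9/17) = +(17/9).
Reduce top mod 9: now compute (8/9).
Pull out 2^3: since 9 ≡ 1 (mod 8), (2/9) = +1, so (2/9)^3 = +1.
Reached (1/9) = 1. Collecting the sign flips along the way, the symbol is -1.

-1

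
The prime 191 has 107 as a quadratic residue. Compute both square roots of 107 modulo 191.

Since 191 ≡ 3 (mod 4), a square root of 107 is 107^((191+1)/4) = 107^48 mod 191.
Repeated squaring: 107^2≡180, 107^4≡121, 107^8≡125, 107^16≡154, 107^32≡32 (mod 191).
107^48 = 107^(32+16) ≡ 153 (mod 191).
Check: 153² = 23409 ≡ 107 (mod 191). The two roots are 38 and 153.

38, 153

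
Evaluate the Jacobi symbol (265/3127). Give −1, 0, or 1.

Reciprocity: 265 ≡ 1 and 3127 ≡ 3 (mod 4), so (265/3127) = +(3127/265).
Reduce top mod 265: now compute (212/265).
Pull out 2^2: since 265 ≡ 1 (mod 8), (2/265) = +1, so (2/265)^2 = +1.
Reciprocity: 53 ≡ 1 and 265 ≡ 1 (mod 4), so (53/265) = +(265/53).
Reduce top mod 53: now compute (0/53).
Top reduces to 0: gcd > 1, so the symbol is 0.

0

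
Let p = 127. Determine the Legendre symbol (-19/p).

Euler's criterion: (-19/127) ≡ 108^63 (mod 127).
108^2 ≡ 107 (mod 127)
108^4 ≡ 19 (mod 127)
108^8 ≡ 107 (mod 127)
108^16 ≡ 19 (mod 127)
108^32 ≡ 107 (mod 127)
108^63 = 108^(32+16+8+4+2+1) ≡ 126 (mod 127).
Result is 126 ≡ −1, so (-19/127) = −1.

-1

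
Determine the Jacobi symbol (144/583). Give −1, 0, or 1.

Pull out 2^4: since 583 ≡ 7 (mod 8), (2/583) = +1, so (2/583)^4 = +1.
Reciprocity: 9 ≡ 1 and 583 ≡ 3 (mod 4), so (9/583) = +(583/9).
Reduce top mod 9: now compute (7/9).
Reciprocity: 7 ≡ 3 and 9 ≡ 1 (mod 4), so (7/9) = +(9/7).
Reduce top mod 7: now compute (2/7).
Pull out 2: since 7 ≡ 7 (mod 8), (2/7) = +1.
Reached (1/7) = 1. Collecting the sign flips along the way, the symbol is +1.

1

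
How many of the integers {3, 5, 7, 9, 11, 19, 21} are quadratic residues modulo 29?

3

(3/29) = -1 → non-residue.
(5/29) = +1 → QR.
(7/29) = +1 → QR.
(9/29) = +1 → QR.
(11/29) = -1 → non-residue.
(19/29) = -1 → non-residue.
(21/29) = -1 → non-residue.
Total quadratic residues among the 7: 3.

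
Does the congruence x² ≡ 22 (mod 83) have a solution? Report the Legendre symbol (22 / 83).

-1

Euler's criterion: (22/83) ≡ 22^41 (mod 83).
22^2 ≡ 69 (mod 83)
22^4 ≡ 30 (mod 83)
22^8 ≡ 70 (mod 83)
22^16 ≡ 3 (mod 83)
22^32 ≡ 9 (mod 83)
22^41 = 22^(32+8+1) ≡ 82 (mod 83).
Result is 82 ≡ −1, so (22/83) = −1.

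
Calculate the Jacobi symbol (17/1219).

Reciprocity: 17 ≡ 1 and 1219 ≡ 3 (mod 4), so (17/1219) = +(1219/17).
Reduce top mod 17: now compute (12/17).
Pull out 2^2: since 17 ≡ 1 (mod 8), (2/17) = +1, so (2/17)^2 = +1.
Reciprocity: 3 ≡ 3 and 17 ≡ 1 (mod 4), so (3/17) = +(17/3).
Reduce top mod 3: now compute (2/3).
Pull out 2: since 3 ≡ 3 (mod 8), (2/3) = -1.
Reached (1/3) = 1. Collecting the sign flips along the way, the symbol is -1.

-1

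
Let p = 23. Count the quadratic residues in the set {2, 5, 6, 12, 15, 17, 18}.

(2/23) = +1 → QR.
(5/23) = -1 → non-residue.
(6/23) = +1 → QR.
(12/23) = +1 → QR.
(15/23) = -1 → non-residue.
(17/23) = -1 → non-residue.
(18/23) = +1 → QR.
Total quadratic residues among the 7: 4.

4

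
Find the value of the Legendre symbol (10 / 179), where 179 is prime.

-1

Pull out 2: since 179 ≡ 3 (mod 8), (2/179) = -1.
Reciprocity: 5 ≡ 1 and 179 ≡ 3 (mod 4), so (5/179) = +(179/5).
Reduce top mod 5: now compute (4/5).
Pull out 2^2: since 5 ≡ 5 (mod 8), (2/5) = -1, so (2/5)^2 = +1.
Reached (1/5) = 1. Collecting the sign flips along the way, the symbol is -1.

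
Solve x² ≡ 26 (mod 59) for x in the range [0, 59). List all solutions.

12, 47

Since 59 ≡ 3 (mod 4), a square root of 26 is 26^((59+1)/4) = 26^15 mod 59.
Repeated squaring: 26^2≡27, 26^4≡21, 26^8≡28 (mod 59).
26^15 = 26^(8+4+2+1) ≡ 12 (mod 59).
Check: 12² = 144 ≡ 26 (mod 59). The two roots are 12 and 47.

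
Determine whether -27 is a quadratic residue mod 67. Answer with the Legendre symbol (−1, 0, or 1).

1

First reduce: -27 ≡ 40 (mod 67).
Pull out 2^3: since 67 ≡ 3 (mod 8), (2/67) = -1, so (2/67)^3 = -1.
Reciprocity: 5 ≡ 1 and 67 ≡ 3 (mod 4), so (5/67) = +(67/5).
Reduce top mod 5: now compute (2/5).
Pull out 2: since 5 ≡ 5 (mod 8), (2/5) = -1.
Reached (1/5) = 1. Collecting the sign flips along the way, the symbol is +1.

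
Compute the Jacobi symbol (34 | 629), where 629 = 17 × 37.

Pull out 2: since 629 ≡ 5 (mod 8), (2/629) = -1.
Reciprocity: 17 ≡ 1 and 629 ≡ 1 (mod 4), so (17/629) = +(629/17).
Reduce top mod 17: now compute (0/17).
Top reduces to 0: gcd > 1, so the symbol is 0.

0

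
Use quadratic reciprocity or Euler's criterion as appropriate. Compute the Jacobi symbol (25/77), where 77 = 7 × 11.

1

Reciprocity: 25 ≡ 1 and 77 ≡ 1 (mod 4), so (25/77) = +(77/25).
Reduce top mod 25: now compute (2/25).
Pull out 2: since 25 ≡ 1 (mod 8), (2/25) = +1.
Reached (1/25) = 1. Collecting the sign flips along the way, the symbol is +1.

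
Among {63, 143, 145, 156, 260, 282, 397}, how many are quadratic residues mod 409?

2

(63/409) = -1 → non-residue.
(143/409) = +1 → QR.
(145/409) = -1 → non-residue.
(156/409) = -1 → non-residue.
(260/409) = -1 → non-residue.
(282/409) = -1 → non-residue.
(397/409) = +1 → QR.
Total quadratic residues among the 7: 2.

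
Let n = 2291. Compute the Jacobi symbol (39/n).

1

Reciprocity: 39 ≡ 3 and 2291 ≡ 3 (mod 4), so (39/2291) = −(2291/39).
Reduce top mod 39: now compute (29/39).
Reciprocity: 29 ≡ 1 and 39 ≡ 3 (mod 4), so (29/39) = +(39/29).
Reduce top mod 29: now compute (10/29).
Pull out 2: since 29 ≡ 5 (mod 8), (2/29) = -1.
Reciprocity: 5 ≡ 1 and 29 ≡ 1 (mod 4), so (5/29) = +(29/5).
Reduce top mod 5: now compute (4/5).
Pull out 2^2: since 5 ≡ 5 (mod 8), (2/5) = -1, so (2/5)^2 = +1.
Reached (1/5) = 1. Collecting the sign flips along the way, the symbol is +1.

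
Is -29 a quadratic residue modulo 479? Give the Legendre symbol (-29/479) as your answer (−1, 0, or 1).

First reduce: -29 ≡ 450 (mod 479).
Pull out 2: since 479 ≡ 7 (mod 8), (2/479) = +1.
Reciprocity: 225 ≡ 1 and 479 ≡ 3 (mod 4), so (225/479) = +(479/225).
Reduce top mod 225: now compute (29/225).
Reciprocity: 29 ≡ 1 and 225 ≡ 1 (mod 4), so (29/225) = +(225/29).
Reduce top mod 29: now compute (22/29).
Pull out 2: since 29 ≡ 5 (mod 8), (2/29) = -1.
Reciprocity: 11 ≡ 3 and 29 ≡ 1 (mod 4), so (11/29) = +(29/11).
Reduce top mod 11: now compute (7/11).
Reciprocity: 7 ≡ 3 and 11 ≡ 3 (mod 4), so (7/11) = −(11/7).
Reduce top mod 7: now compute (4/7).
Pull out 2^2: since 7 ≡ 7 (mod 8), (2/7) = +1, so (2/7)^2 = +1.
Reached (1/7) = 1. Collecting the sign flips along the way, the symbol is +1.

1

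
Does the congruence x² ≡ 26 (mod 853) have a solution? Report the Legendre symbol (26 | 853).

Pull out 2: since 853 ≡ 5 (mod 8), (2/853) = -1.
Reciprocity: 13 ≡ 1 and 853 ≡ 1 (mod 4), so (13/853) = +(853/13).
Reduce top mod 13: now compute (8/13).
Pull out 2^3: since 13 ≡ 5 (mod 8), (2/13) = -1, so (2/13)^3 = -1.
Reached (1/13) = 1. Collecting the sign flips along the way, the symbol is +1.

1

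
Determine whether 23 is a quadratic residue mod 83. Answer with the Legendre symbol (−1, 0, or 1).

1

Reciprocity: 23 ≡ 3 and 83 ≡ 3 (mod 4), so (23/83) = −(83/23).
Reduce top mod 23: now compute (14/23).
Pull out 2: since 23 ≡ 7 (mod 8), (2/23) = +1.
Reciprocity: 7 ≡ 3 and 23 ≡ 3 (mod 4), so (7/23) = −(23/7).
Reduce top mod 7: now compute (2/7).
Pull out 2: since 7 ≡ 7 (mod 8), (2/7) = +1.
Reached (1/7) = 1. Collecting the sign flips along the way, the symbol is +1.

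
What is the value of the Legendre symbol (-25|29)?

1

First reduce: -25 ≡ 4 (mod 29).
Pull out 2^2: since 29 ≡ 5 (mod 8), (2/29) = -1, so (2/29)^2 = +1.
Reached (1/29) = 1. Collecting the sign flips along the way, the symbol is +1.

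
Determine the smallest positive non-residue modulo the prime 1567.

3

(2/1567) = +1, so 2 is a residue.
(3/1567) = −1, so 3 is the smallest positive non-residue mod 1567.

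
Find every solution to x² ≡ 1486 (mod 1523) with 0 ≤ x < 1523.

170, 1353

Since 1523 ≡ 3 (mod 4), a square root of 1486 is 1486^((1523+1)/4) = 1486^381 mod 1523.
Repeated squaring: 1486^2≡1369, 1486^4≡871, 1486^8≡187, 1486^16≡1463, 1486^32≡554, 1486^64≡793, 1486^128≡1373, 1486^256≡1178 (mod 1523).
1486^381 = 1486^(256+64+32+16+8+4+1) ≡ 1353 (mod 1523).
Check: 1353² = 1830609 ≡ 1486 (mod 1523). The two roots are 170 and 1353.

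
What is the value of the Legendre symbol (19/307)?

Euler's criterion: (19/307) ≡ 19^153 (mod 307).
19^2 ≡ 54 (mod 307)
19^4 ≡ 153 (mod 307)
19^8 ≡ 77 (mod 307)
19^16 ≡ 96 (mod 307)
19^32 ≡ 6 (mod 307)
19^64 ≡ 36 (mod 307)
19^128 ≡ 68 (mod 307)
19^153 = 19^(128+16+8+1) ≡ 1 (mod 307).
Result is 1, so (19/307) = 1.

1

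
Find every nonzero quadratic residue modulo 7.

Square k = 1,…,3 (k and 7−k give the same square):
1²=1, 2²=4, 3²≡2 (mod 7).
So the quadratic residues mod 7 are {1, 2, 4}.

1 2 4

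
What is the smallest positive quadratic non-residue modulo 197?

2

(2/197) = −1, so 2 is the smallest positive non-residue mod 197.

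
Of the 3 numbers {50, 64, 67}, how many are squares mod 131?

1

(50/131) = -1 → non-residue.
(64/131) = +1 → QR.
(67/131) = -1 → non-residue.
Total quadratic residues among the 3: 1.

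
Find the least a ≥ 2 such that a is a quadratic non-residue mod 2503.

(2/2503) = +1, so 2 is a residue.
(3/2503) = −1, so 3 is the smallest positive non-residue mod 2503.

3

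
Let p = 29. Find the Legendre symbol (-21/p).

First reduce: -21 ≡ 8 (mod 29).
Pull out 2^3: since 29 ≡ 5 (mod 8), (2/29) = -1, so (2/29)^3 = -1.
Reached (1/29) = 1. Collecting the sign flips along the way, the symbol is -1.

-1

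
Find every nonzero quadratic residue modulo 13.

Square k = 1,…,6 (k and 13−k give the same square):
1²=1, 2²=4, 3²=9, 4²≡3, 5²≡12, 6²≡10 (mod 13).
So the quadratic residues mod 13 are {1, 3, 4, 9, 10, 12}.

1 3 4 9 10 12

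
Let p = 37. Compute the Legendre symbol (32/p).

Pull out 2^5: since 37 ≡ 5 (mod 8), (2/37) = -1, so (2/37)^5 = -1.
Reached (1/37) = 1. Collecting the sign flips along the way, the symbol is -1.

-1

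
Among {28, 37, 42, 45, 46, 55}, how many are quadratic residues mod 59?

(28/59) = +1 → QR.
(37/59) = -1 → non-residue.
(42/59) = -1 → non-residue.
(45/59) = +1 → QR.
(46/59) = +1 → QR.
(55/59) = -1 → non-residue.
Total quadratic residues among the 6: 3.

3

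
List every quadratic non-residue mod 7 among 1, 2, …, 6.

3,5,6

Square k = 1,…,3 (k and 7−k give the same square):
1²=1, 2²=4, 3²≡2 (mod 7).
The residues are {1, 2, 4}; the non-residues are the remaining 3 nonzero classes.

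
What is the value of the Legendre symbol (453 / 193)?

1

Euler's criterion: (453/193) ≡ 67^96 (mod 193).
67^2 ≡ 50 (mod 193)
67^4 ≡ 184 (mod 193)
67^8 ≡ 81 (mod 193)
67^16 ≡ 192 (mod 193)
67^32 ≡ 1 (mod 193)
67^64 ≡ 1 (mod 193)
67^96 = 67^(64+32) ≡ 1 (mod 193).
Result is 1, so (453/193) = 1.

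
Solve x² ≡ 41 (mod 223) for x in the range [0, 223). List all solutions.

34, 189

Since 223 ≡ 3 (mod 4), a square root of 41 is 41^((223+1)/4) = 41^56 mod 223.
Repeated squaring: 41^2≡120, 41^4≡128, 41^8≡105, 41^16≡98, 41^32≡15 (mod 223).
41^56 = 41^(32+16+8) ≡ 34 (mod 223).
Check: 34² = 1156 ≡ 41 (mod 223). The two roots are 34 and 189.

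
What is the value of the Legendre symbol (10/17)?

Pull out 2: since 17 ≡ 1 (mod 8), (2/17) = +1.
Reciprocity: 5 ≡ 1 and 17 ≡ 1 (mod 4), so (5/17) = +(17/5).
Reduce top mod 5: now compute (2/5).
Pull out 2: since 5 ≡ 5 (mod 8), (2/5) = -1.
Reached (1/5) = 1. Collecting the sign flips along the way, the symbol is -1.

-1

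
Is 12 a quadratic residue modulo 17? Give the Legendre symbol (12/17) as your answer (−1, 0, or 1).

Euler's criterion: (12/17) ≡ 12^8 (mod 17).
12^2 ≡ 8 (mod 17)
12^4 ≡ 13 (mod 17)
12^8 ≡ 16 (mod 17)
12^8 = 12^(8) ≡ 16 (mod 17).
Result is 16 ≡ −1, so (12/17) = −1.

-1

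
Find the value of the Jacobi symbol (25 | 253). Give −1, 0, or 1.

Reciprocity: 25 ≡ 1 and 253 ≡ 1 (mod 4), so (25/253) = +(253/25).
Reduce top mod 25: now compute (3/25).
Reciprocity: 3 ≡ 3 and 25 ≡ 1 (mod 4), so (3/25) = +(25/3).
Reduce top mod 3: now compute (1/3).
Reached (1/3) = 1. Collecting the sign flips along the way, the symbol is +1.

1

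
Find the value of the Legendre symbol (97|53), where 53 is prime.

1

Euler's criterion: (97/53) ≡ 44^26 (mod 53).
44^2 ≡ 28 (mod 53)
44^4 ≡ 42 (mod 53)
44^8 ≡ 15 (mod 53)
44^16 ≡ 13 (mod 53)
44^26 = 44^(16+8+2) ≡ 1 (mod 53).
Result is 1, so (97/53) = 1.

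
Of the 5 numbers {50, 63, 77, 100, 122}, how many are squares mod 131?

(50/131) = -1 → non-residue.
(63/131) = +1 → QR.
(77/131) = +1 → QR.
(100/131) = +1 → QR.
(122/131) = -1 → non-residue.
Total quadratic residues among the 5: 3.

3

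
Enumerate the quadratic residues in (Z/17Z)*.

Square k = 1,…,8 (k and 17−k give the same square):
1²=1, 2²=4, 3²=9, 4²=16, 5²≡8, 6²≡2, 7²≡15, 8²≡13 (mod 17).
So the quadratic residues mod 17 are {1, 2, 4, 8, 9, 13, 15, 16}.

1, 2, 4, 8, 9, 13, 15, 16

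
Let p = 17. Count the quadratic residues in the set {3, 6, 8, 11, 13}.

2

(3/17) = -1 → non-residue.
(6/17) = -1 → non-residue.
(8/17) = +1 → QR.
(11/17) = -1 → non-residue.
(13/17) = +1 → QR.
Total quadratic residues among the 5: 2.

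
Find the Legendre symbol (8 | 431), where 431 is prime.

Pull out 2^3: since 431 ≡ 7 (mod 8), (2/431) = +1, so (2/431)^3 = +1.
Reached (1/431) = 1. Collecting the sign flips along the way, the symbol is +1.

1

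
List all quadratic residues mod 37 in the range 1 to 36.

1 3 4 7 9 10 11 12 16 21 25 26 27 28 30 33 34 36

Square k = 1,…,18 (k and 37−k give the same square):
1²=1, 2²=4, 3²=9, 4²=16, 5²=25, 6²=36, 7²≡12, 8²≡27, 9²≡7, 10²≡26, 11²≡10, 12²≡33, 13²≡21, 14²≡11, 15²≡3, 16²≡34, 17²≡30, 18²≡28 (mod 37).
So the quadratic residues mod 37 are {1, 3, 4, 7, 9, 10, 11, 12, 16, 21, 25, 26, 27, 28, 30, 33, 34, 36}.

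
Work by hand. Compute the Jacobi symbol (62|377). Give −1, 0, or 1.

1

Pull out 2: since 377 ≡ 1 (mod 8), (2/377) = +1.
Reciprocity: 31 ≡ 3 and 377 ≡ 1 (mod 4), so (31/377) = +(377/31).
Reduce top mod 31: now compute (5/31).
Reciprocity: 5 ≡ 1 and 31 ≡ 3 (mod 4), so (5/31) = +(31/5).
Reduce top mod 5: now compute (1/5).
Reached (1/5) = 1. Collecting the sign flips along the way, the symbol is +1.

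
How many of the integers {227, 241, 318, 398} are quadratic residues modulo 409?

(227/409) = +1 → QR.
(241/409) = -1 → non-residue.
(318/409) = +1 → QR.
(398/409) = -1 → non-residue.
Total quadratic residues among the 4: 2.

2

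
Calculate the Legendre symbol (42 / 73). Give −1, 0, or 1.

-1

Euler's criterion: (42/73) ≡ 42^36 (mod 73).
42^2 ≡ 12 (mod 73)
42^4 ≡ 71 (mod 73)
42^8 ≡ 4 (mod 73)
42^16 ≡ 16 (mod 73)
42^32 ≡ 37 (mod 73)
42^36 = 42^(32+4) ≡ 72 (mod 73).
Result is 72 ≡ −1, so (42/73) = −1.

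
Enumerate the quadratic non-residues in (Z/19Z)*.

Square k = 1,…,9 (k and 19−k give the same square):
1²=1, 2²=4, 3²=9, 4²=16, 5²≡6, 6²≡17, 7²≡11, 8²≡7, 9²≡5 (mod 19).
The residues are {1, 4, 5, 6, 7, 9, 11, 16, 17}; the non-residues are the remaining 9 nonzero classes.

2, 3, 8, 10, 12, 13, 14, 15, 18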